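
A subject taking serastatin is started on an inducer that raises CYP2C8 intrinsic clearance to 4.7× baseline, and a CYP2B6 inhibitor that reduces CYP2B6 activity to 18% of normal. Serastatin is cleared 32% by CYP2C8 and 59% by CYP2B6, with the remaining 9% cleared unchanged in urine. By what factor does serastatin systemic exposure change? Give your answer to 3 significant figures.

The CYP2C8 pathway (32% of clearance) increases to 4.7× activity: 0.32 × 4.7 = 1.504.
The CYP2B6 pathway (59% of clearance) drops to 0.18× activity: 0.59 × 0.18 = 0.1062.
The remaining 9% of clearance is unaffected.
CL_new/CL_old = 1.504 + 0.1062 + 0.09 = 1.7002.
Net systemic exposure ratio = 1 / 1.7002 = 0.588.

0.588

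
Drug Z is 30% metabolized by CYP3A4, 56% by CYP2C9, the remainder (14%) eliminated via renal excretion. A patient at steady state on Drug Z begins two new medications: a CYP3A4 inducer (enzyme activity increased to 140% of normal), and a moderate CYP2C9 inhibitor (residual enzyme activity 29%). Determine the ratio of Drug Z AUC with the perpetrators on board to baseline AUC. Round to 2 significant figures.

1.4

The CYP3A4 pathway (30% of clearance) is boosted to 1.4× activity: 0.3 × 1.4 = 0.42.
The CYP2C9 pathway (56% of clearance) is reduced to 0.29× activity: 0.56 × 0.29 = 0.1624.
Non-CYP routes (14%) are unchanged.
CL_new/CL_old = 0.42 + 0.1624 + 0.14 = 0.7224.
Net AUC ratio = 1 / 0.7224 = 1.4.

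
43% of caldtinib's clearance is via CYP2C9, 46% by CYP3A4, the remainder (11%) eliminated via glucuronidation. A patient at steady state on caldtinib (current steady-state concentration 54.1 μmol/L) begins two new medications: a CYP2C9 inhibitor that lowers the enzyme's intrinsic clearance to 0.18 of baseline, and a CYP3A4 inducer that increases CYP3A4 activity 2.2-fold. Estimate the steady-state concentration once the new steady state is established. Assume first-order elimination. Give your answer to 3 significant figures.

45.1 μmol/L

CYP2C9: 0.43 × 0.18 = 0.0774
CYP3A4: 0.46 × 2.2 = 1.012
Other: 0.11 (unchanged)
Relative clearance = 0.0774 + 1.012 + 0.11 = 1.1994.
New steady-state concentration = 54.1 / 1.1994 = 45.1 μmol/L (concentration scales inversely with clearance).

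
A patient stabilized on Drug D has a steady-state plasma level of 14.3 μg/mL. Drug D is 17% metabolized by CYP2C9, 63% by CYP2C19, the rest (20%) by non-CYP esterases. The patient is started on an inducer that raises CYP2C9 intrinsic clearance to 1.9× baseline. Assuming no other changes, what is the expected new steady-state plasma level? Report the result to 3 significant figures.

CYP2C9: 0.17 × 1.9 = 0.323
CYP2C19: 0.63 (unchanged)
Other: 0.2 (unchanged)
New clearance relative to baseline: 0.323 + 0.63 + 0.2 = 1.153.
Steady-state plasma level ∝ 1/CL, so new value = 14.3 / 1.153 = 12.4 μg/mL.

12.4 μg/mL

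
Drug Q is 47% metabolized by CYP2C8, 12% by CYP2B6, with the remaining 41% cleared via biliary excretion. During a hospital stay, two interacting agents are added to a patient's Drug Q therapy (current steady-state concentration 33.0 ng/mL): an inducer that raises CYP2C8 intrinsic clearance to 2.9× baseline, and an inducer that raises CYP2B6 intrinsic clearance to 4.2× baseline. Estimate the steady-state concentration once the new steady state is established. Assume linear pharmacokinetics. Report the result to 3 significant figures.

14.5 ng/mL

The CYP2C8 pathway (47% of clearance) is boosted to 2.9× activity: 0.47 × 2.9 = 1.363.
The CYP2B6 pathway (12% of clearance) rises to 4.2× activity: 0.12 × 4.2 = 0.504.
The remaining 41% of clearance is unaffected.
Relative clearance = 1.363 + 0.504 + 0.41 = 2.277.
New steady-state concentration = 33.0 / 2.277 = 14.5 ng/mL (concentration scales inversely with clearance).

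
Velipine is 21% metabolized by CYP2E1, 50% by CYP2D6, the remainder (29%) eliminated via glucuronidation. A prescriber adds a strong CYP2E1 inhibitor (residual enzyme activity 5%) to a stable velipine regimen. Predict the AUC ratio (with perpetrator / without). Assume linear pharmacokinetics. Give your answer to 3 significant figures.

CYP2E1: 0.21 × 0.05 = 0.0105
CYP2D6: 0.5 (unchanged)
Other: 0.29 (unchanged)
New clearance relative to baseline: 0.0105 + 0.5 + 0.29 = 0.8005.
AUC is inversely proportional to clearance, so the fold-change is 1 / 0.8005 = 1.25.

1.25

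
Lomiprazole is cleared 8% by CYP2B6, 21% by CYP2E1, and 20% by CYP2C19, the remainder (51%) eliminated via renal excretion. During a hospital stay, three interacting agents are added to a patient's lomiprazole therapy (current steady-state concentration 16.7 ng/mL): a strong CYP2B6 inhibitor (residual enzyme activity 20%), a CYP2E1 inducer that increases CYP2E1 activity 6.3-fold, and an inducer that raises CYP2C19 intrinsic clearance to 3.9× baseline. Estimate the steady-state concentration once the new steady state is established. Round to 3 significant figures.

6.35 ng/mL

CYP2B6: 0.08 × 0.2 = 0.016
CYP2E1: 0.21 × 6.3 = 1.323
CYP2C19: 0.2 × 3.9 = 0.78
Other: 0.51 (unchanged)
Relative clearance = 0.016 + 1.323 + 0.78 + 0.51 = 2.629.
Dividing the baseline by the relative clearance: 16.7 / 2.629 = 6.35 ng/mL.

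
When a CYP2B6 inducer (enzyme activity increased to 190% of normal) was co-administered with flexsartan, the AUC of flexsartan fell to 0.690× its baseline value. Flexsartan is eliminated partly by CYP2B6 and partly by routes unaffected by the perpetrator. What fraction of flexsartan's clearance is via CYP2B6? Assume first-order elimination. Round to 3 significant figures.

CL'/CL = 1 / 0.690 = 1.449
1.9·fm + (1 − fm) = 1.449
fm = (1.449 − 1) / (1.9 − 1) = 0.499

0.499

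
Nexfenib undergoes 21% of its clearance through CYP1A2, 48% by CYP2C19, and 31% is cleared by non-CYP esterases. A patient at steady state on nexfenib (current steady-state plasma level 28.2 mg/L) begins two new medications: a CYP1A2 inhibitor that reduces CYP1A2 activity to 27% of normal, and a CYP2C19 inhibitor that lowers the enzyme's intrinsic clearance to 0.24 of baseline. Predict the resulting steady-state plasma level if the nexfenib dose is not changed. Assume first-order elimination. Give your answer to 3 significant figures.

58.5 mg/L

The CYP1A2 pathway (21% of clearance) falls to 0.27× activity: 0.21 × 0.27 = 0.0567.
The CYP2C19 pathway (48% of clearance) drops to 0.24× activity: 0.48 × 0.24 = 0.1152.
The remaining 31% of clearance is unaffected.
CL_new/CL_old = 0.0567 + 0.1152 + 0.31 = 0.4819.
New steady-state plasma level = 28.2 / 0.4819 = 58.5 mg/L (concentration scales inversely with clearance).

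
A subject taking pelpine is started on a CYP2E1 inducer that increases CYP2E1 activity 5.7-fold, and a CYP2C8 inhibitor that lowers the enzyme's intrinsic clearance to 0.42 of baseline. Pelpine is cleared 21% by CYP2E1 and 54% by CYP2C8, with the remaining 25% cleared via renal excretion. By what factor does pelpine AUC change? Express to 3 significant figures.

0.597

CYP2E1: 0.21 × 5.7 = 1.197
CYP2C8: 0.54 × 0.42 = 0.2268
Other: 0.25 (unchanged)
Relative clearance = 1.197 + 0.2268 + 0.25 = 1.6738.
Because AUC varies inversely with clearance, the combined effect is 1 / 1.6738 = 0.597.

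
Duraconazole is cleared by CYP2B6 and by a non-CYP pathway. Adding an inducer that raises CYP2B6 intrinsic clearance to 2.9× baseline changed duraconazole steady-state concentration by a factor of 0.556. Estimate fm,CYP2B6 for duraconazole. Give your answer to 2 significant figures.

CL'/CL = 1 / 0.556 = 1.799
2.9·fm + (1 − fm) = 1.799
fm = (1.799 − 1) / (2.9 − 1) = 0.42

0.42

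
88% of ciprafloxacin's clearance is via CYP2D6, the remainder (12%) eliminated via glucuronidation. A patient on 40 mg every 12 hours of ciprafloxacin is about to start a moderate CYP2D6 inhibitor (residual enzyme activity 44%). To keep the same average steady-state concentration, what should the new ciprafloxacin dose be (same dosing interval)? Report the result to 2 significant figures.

20 mg

The CYP2D6 pathway (88% of clearance) drops to 0.44× activity: 0.88 × 0.44 = 0.3872.
The remaining 12% of clearance is unaffected.
CL_new/CL_old = 0.3872 + 0.12 = 0.5072.
To maintain the same steady-state level, dose must scale with clearance: new dose = 40 × 0.5072 = 20 mg.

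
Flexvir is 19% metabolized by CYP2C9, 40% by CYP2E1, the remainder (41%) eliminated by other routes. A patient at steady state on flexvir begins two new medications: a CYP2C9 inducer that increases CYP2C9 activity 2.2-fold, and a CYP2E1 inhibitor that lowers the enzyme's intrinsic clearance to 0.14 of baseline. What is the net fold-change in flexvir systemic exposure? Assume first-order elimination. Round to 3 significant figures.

CYP2C9: 0.19 × 2.2 = 0.418
CYP2E1: 0.4 × 0.14 = 0.056
Other: 0.41 (unchanged)
Relative clearance = 0.418 + 0.056 + 0.41 = 0.884.
Because systemic exposure varies inversely with clearance, the combined effect is 1 / 0.884 = 1.13.

1.13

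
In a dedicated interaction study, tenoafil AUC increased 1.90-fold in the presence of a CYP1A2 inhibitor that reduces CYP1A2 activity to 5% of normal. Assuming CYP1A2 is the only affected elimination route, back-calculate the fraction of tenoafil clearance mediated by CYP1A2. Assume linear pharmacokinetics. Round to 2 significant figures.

Let fm be the CYP1A2 fraction. New clearance relative to baseline = fm × 0.05 + (1 − fm).
AUC ratio = 1 / (new CL fraction), so new CL fraction = 1 / 1.90 = 0.5263.
fm × 0.05 + 1 − fm = 0.5263  ⇒  fm × (0.05 − 1) = −0.4737  ⇒  fm = 0.50.

0.50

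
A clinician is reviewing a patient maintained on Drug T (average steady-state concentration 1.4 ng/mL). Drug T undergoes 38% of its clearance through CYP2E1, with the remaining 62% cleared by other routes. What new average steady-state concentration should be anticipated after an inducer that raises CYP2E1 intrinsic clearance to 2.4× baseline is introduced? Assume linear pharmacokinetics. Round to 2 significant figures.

0.91 ng/mL

CYP2E1: 0.38 × 2.4 = 0.912
Other: 0.62 (unchanged)
New clearance relative to baseline: 0.912 + 0.62 = 1.532.
Average steady-state concentration ∝ 1/CL, so new value = 1.4 / 1.532 = 0.91 ng/mL.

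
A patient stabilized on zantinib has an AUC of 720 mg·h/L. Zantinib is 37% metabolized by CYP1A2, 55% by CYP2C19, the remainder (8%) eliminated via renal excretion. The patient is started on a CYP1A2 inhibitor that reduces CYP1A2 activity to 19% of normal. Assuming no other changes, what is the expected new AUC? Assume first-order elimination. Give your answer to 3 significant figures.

1.03 × 10³ mg·h/L

The CYP1A2 pathway (37% of clearance) drops to 0.19× activity: 0.37 × 0.19 = 0.0703.
CYP2C19 (55%) and the residual 8% are unaffected.
CL_new/CL_old = 0.0703 + 0.55 + 0.08 = 0.7003.
AUC ∝ 1/CL, so new value = 720 / 0.7003 = 1.03 × 10³ mg·h/L.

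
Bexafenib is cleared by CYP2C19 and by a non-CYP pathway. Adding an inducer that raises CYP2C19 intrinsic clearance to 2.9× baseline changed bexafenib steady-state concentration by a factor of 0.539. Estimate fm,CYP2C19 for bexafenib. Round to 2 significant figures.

Let fm be the CYP2C19 fraction. New clearance relative to baseline = fm × 2.9 + (1 − fm).
Steady-state concentration ratio = 1 / (new CL fraction), so new CL fraction = 1 / 0.539 = 1.855.
fm × 2.9 + 1 − fm = 1.855  ⇒  fm × (2.9 − 1) = 0.8553  ⇒  fm = 0.45.

0.45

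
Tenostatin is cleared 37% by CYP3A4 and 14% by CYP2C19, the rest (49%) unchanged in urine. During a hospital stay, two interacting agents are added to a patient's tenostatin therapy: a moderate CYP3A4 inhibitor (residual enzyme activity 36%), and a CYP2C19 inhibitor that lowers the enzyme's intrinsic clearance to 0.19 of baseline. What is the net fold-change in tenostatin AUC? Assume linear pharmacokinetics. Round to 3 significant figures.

1.54

The CYP3A4 pathway (37% of clearance) drops to 0.36× activity: 0.37 × 0.36 = 0.1332.
The CYP2C19 pathway (14% of clearance) falls to 0.19× activity: 0.14 × 0.19 = 0.0266.
Non-CYP routes (49%) are unchanged.
New clearance relative to baseline: 0.1332 + 0.0266 + 0.49 = 0.6498.
AUC ∝ 1/CL: fold-change = 1 / 0.6498 = 1.54.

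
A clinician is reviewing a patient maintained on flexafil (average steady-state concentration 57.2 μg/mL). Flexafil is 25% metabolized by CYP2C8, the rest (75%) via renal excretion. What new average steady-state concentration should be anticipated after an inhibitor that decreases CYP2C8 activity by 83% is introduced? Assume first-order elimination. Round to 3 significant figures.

CYP2C8: 0.25 × 0.17 = 0.0425
Other: 0.75 (unchanged)
Relative clearance = 0.0425 + 0.75 = 0.7925.
New average steady-state concentration = baseline ÷ relative clearance = 57.2 / 0.7925 = 72.2 μg/mL.

72.2 μg/mL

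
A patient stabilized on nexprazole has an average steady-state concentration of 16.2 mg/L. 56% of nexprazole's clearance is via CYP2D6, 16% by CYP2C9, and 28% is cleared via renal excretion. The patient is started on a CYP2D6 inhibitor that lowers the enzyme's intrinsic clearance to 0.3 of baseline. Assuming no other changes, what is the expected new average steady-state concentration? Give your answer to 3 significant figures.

26.6 mg/L

The CYP2D6 pathway (56% of clearance) falls to 0.3× activity: 0.56 × 0.3 = 0.168.
CYP2C9 (16%) and the residual 28% are unaffected.
Relative clearance = 0.168 + 0.16 + 0.28 = 0.608.
With dosing unchanged, average steady-state concentration scales as 1/CL: 16.2 / 0.608 = 26.6 mg/L.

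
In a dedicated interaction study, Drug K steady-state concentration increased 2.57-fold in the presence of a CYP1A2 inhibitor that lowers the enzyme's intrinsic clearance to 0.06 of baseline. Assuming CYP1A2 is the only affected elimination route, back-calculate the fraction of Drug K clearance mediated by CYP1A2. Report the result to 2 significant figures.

0.65

Write x for the fraction cleared via CYP1A2. The observed steady-state concentration change means clearance fell to 1/2.57 = 0.3891 of baseline.
Setting x·0.06 + (1 − x) = 0.3891 and solving: x = (0.3891 − 1)/(0.06 − 1) = 0.65.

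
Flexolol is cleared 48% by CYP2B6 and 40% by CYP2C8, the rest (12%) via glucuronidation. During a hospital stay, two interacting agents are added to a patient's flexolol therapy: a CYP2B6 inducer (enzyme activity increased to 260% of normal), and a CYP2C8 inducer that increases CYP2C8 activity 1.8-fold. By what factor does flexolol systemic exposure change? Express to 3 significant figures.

0.479

CYP2B6: 0.48 × 2.6 = 1.248
CYP2C8: 0.4 × 1.8 = 0.72
Other: 0.12 (unchanged)
New clearance relative to baseline: 1.248 + 0.72 + 0.12 = 2.088.
Systemic exposure ∝ 1/CL: fold-change = 1 / 2.088 = 0.479.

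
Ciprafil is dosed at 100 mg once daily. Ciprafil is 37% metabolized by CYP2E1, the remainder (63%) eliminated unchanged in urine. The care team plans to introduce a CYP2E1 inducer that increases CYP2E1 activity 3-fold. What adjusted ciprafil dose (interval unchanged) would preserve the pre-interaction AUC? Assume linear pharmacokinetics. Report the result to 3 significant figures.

174 mg

CYP2E1: 0.37 × 3 = 1.11
Other: 0.63 (unchanged)
Relative clearance = 1.11 + 0.63 = 1.74.
Css,avg = (dose rate)/CL, so holding Css fixed requires dose ∝ CL: 100 × 1.74 = 174 mg.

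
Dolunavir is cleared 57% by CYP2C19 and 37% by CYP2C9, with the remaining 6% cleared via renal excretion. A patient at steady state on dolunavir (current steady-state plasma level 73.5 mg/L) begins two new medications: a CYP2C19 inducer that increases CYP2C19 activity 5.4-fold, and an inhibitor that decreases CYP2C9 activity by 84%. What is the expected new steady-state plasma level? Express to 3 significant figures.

The CYP2C19 pathway (57% of clearance) is boosted to 5.4× activity: 0.57 × 5.4 = 3.078.
The CYP2C9 pathway (37% of clearance) drops to 0.16× activity: 0.37 × 0.16 = 0.0592.
The remaining 6% of clearance is unaffected.
CL_new/CL_old = 3.078 + 0.0592 + 0.06 = 3.1972.
New steady-state plasma level = 73.5 / 3.1972 = 23.0 mg/L (concentration scales inversely with clearance).

23.0 mg/L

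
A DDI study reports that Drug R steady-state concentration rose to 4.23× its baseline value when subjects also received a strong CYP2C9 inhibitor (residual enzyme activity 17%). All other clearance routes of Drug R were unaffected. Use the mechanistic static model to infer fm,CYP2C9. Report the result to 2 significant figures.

Write x for the fraction cleared via CYP2C9. The observed steady-state concentration change means clearance fell to 1/4.23 = 0.2364 of baseline.
Setting x·0.17 + (1 − x) = 0.2364 and solving: x = (0.2364 − 1)/(0.17 − 1) = 0.92.

0.92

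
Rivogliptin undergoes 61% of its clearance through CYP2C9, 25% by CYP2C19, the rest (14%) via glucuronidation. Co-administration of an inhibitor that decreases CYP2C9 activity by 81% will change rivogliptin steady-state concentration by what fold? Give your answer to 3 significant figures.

The CYP2C9 pathway (61% of clearance) is reduced to 0.19× activity: 0.61 × 0.19 = 0.1159.
CYP2C19 (25%) and the residual 14% are unaffected.
New clearance relative to baseline: 0.1159 + 0.25 + 0.14 = 0.5059.
Steady-state concentration ratio = CL_old/CL_new = 1 / 0.5059 = 1.98.

1.98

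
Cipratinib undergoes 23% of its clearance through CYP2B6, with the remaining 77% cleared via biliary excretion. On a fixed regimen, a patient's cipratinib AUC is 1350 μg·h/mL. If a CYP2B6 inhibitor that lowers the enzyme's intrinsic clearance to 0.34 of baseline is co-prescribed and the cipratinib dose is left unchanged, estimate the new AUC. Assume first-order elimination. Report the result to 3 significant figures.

CYP2B6: 0.23 × 0.34 = 0.0782
Other: 0.77 (unchanged)
Relative clearance = 0.0782 + 0.77 = 0.8482.
AUC ∝ 1/CL, so new value = 1350 / 0.8482 = 1.59 × 10³ μg·h/mL.

1.59 × 10³ μg·h/mL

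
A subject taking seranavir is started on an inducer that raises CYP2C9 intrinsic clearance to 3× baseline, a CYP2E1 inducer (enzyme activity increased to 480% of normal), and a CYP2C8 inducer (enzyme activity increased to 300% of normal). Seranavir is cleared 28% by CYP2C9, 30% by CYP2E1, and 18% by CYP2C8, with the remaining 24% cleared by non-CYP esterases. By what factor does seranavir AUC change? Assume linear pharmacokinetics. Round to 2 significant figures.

0.33

The CYP2C9 pathway (28% of clearance) increases to 3× activity: 0.28 × 3 = 0.84.
The CYP2E1 pathway (30% of clearance) increases to 4.8× activity: 0.3 × 4.8 = 1.44.
The CYP2C8 pathway (18% of clearance) rises to 3× activity: 0.18 × 3 = 0.54.
Non-CYP routes (24%) are unchanged.
CL_new/CL_old = 0.84 + 1.44 + 0.54 + 0.24 = 3.06.
Because AUC varies inversely with clearance, the combined effect is 1 / 3.06 = 0.33.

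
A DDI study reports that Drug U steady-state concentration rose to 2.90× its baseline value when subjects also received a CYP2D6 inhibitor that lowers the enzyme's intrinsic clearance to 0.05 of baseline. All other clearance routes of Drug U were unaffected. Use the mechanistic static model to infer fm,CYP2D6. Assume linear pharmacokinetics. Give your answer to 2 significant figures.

0.69

Let x = fm,CYP2D6. Because steady-state concentration ∝ 1/CL, relative clearance fell to 1/2.90 = 0.3448.
Setting x·0.05 + (1 − x) = 0.3448 and solving: x = (0.3448 − 1)/(0.05 − 1) = 0.69.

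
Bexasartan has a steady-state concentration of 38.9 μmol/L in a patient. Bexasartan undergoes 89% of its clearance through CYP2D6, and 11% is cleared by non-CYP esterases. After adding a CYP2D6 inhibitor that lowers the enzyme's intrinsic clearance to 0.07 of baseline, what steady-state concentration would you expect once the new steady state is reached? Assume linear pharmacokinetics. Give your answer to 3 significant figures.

226 μmol/L

CYP2D6: 0.89 × 0.07 = 0.0623
Other: 0.11 (unchanged)
CL_new/CL_old = 0.0623 + 0.11 = 0.1723.
With dosing unchanged, steady-state concentration scales as 1/CL: 38.9 / 0.1723 = 226 μmol/L.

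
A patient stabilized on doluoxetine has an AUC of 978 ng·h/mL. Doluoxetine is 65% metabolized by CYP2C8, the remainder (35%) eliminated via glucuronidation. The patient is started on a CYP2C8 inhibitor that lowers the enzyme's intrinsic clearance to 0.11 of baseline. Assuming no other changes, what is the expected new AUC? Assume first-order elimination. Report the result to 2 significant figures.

CYP2C8: 0.65 × 0.11 = 0.0715
Other: 0.35 (unchanged)
New clearance relative to baseline: 0.0715 + 0.35 = 0.4215.
New AUC = baseline ÷ relative clearance = 978 / 0.4215 = 2.3 × 10³ ng·h/mL.

2.3 × 10³ ng·h/mL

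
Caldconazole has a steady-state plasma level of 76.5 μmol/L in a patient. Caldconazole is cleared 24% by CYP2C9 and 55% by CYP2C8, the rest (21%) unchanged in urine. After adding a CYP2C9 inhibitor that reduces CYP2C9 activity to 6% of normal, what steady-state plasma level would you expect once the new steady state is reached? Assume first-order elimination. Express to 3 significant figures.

98.8 μmol/L

The CYP2C9 pathway (24% of clearance) falls to 0.06× activity: 0.24 × 0.06 = 0.0144.
CYP2C8 (55%) and the residual 21% are unaffected.
New clearance relative to baseline: 0.0144 + 0.55 + 0.21 = 0.7744.
New steady-state plasma level = baseline ÷ relative clearance = 76.5 / 0.7744 = 98.8 μmol/L.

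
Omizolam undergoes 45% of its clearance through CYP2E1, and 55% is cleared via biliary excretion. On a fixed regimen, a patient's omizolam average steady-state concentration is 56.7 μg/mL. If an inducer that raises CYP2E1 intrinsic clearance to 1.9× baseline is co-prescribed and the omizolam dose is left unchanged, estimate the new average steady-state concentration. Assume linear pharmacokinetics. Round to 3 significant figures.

CYP2E1: 0.45 × 1.9 = 0.855
Other: 0.55 (unchanged)
Relative clearance = 0.855 + 0.55 = 1.405.
With dosing unchanged, average steady-state concentration scales as 1/CL: 56.7 / 1.405 = 40.4 μg/mL.

40.4 μg/mL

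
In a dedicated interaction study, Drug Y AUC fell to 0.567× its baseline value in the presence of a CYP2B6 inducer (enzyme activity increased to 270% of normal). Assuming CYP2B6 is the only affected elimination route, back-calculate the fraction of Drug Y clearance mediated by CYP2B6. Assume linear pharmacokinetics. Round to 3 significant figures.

0.449

Let x = fm,CYP2B6. Because AUC ∝ 1/CL, relative clearance rose to 1/0.567 = 1.764.
Setting x·2.7 + (1 − x) = 1.764 and solving: x = (1.764 − 1)/(2.7 − 1) = 0.449.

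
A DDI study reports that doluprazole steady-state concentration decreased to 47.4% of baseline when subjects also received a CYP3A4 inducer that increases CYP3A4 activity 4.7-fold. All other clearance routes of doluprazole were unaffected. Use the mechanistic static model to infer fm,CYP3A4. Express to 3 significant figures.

0.300

Write x for the fraction cleared via CYP3A4. The observed steady-state concentration change means clearance rose to 1/0.474 = 2.11 of baseline.
Setting x·4.7 + (1 − x) = 2.11 and solving: x = (2.11 − 1)/(4.7 − 1) = 0.300.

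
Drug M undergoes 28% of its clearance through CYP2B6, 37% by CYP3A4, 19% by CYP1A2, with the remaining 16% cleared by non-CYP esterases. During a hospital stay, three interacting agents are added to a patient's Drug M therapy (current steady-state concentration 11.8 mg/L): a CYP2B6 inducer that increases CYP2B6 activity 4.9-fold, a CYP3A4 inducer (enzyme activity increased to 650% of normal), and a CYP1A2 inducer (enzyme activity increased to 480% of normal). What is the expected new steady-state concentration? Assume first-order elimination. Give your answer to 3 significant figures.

CYP2B6: 0.28 × 4.9 = 1.372
CYP3A4: 0.37 × 6.5 = 2.405
CYP1A2: 0.19 × 4.8 = 0.912
Other: 0.16 (unchanged)
CL_new/CL_old = 1.372 + 2.405 + 0.912 + 0.16 = 4.849.
Dividing the baseline by the relative clearance: 11.8 / 4.849 = 2.43 mg/L.

2.43 mg/L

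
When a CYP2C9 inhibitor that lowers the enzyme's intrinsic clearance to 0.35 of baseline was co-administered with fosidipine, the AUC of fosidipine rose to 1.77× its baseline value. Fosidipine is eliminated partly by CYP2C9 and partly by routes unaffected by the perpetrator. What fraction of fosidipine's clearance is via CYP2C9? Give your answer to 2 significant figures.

CL'/CL = 1 / 1.77 = 0.565
0.35·fm + (1 − fm) = 0.565
fm = (0.565 − 1) / (0.35 − 1) = 0.67

0.67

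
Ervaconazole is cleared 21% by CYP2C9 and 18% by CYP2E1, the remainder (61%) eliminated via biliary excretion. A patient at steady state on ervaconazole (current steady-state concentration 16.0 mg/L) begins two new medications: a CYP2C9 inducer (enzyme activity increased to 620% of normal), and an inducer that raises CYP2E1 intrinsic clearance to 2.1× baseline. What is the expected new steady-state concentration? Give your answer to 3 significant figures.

The CYP2C9 pathway (21% of clearance) rises to 6.2× activity: 0.21 × 6.2 = 1.302.
The CYP2E1 pathway (18% of clearance) is boosted to 2.1× activity: 0.18 × 2.1 = 0.378.
Non-CYP routes (61%) are unchanged.
Relative clearance = 1.302 + 0.378 + 0.61 = 2.29.
Dividing the baseline by the relative clearance: 16.0 / 2.29 = 6.99 mg/L.

6.99 mg/L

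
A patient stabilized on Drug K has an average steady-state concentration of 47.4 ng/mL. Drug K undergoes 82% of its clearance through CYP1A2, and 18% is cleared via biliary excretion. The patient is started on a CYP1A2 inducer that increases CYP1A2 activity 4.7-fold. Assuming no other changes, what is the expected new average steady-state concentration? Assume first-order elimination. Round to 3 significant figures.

The CYP1A2 pathway (82% of clearance) rises to 4.7× activity: 0.82 × 4.7 = 3.854.
The remaining 18% of clearance is unaffected.
New clearance relative to baseline: 3.854 + 0.18 = 4.034.
New average steady-state concentration = baseline ÷ relative clearance = 47.4 / 4.034 = 11.8 ng/mL.

11.8 ng/mL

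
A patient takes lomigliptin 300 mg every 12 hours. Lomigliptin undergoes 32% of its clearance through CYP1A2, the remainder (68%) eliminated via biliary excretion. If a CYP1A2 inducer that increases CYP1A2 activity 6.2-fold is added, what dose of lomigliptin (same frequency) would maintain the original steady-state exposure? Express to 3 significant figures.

799 mg

The CYP1A2 pathway (32% of clearance) rises to 6.2× activity: 0.32 × 6.2 = 1.984.
The remaining 68% of clearance is unaffected.
CL_new/CL_old = 1.984 + 0.68 = 2.664.
To maintain the same steady-state level, dose must scale with clearance: new dose = 300 × 2.664 = 799 mg.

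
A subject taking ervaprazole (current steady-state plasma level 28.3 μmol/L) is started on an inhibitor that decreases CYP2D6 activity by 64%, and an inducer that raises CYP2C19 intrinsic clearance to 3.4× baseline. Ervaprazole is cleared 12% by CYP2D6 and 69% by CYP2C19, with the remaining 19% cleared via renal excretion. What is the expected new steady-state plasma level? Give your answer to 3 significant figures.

The CYP2D6 pathway (12% of clearance) drops to 0.36× activity: 0.12 × 0.36 = 0.0432.
The CYP2C19 pathway (69% of clearance) rises to 3.4× activity: 0.69 × 3.4 = 2.346.
The remaining 19% of clearance is unaffected.
New clearance relative to baseline: 0.0432 + 2.346 + 0.19 = 2.5792.
Steady-state plasma level ∝ 1/CL: new value = 28.3 / 2.5792 = 11.0 μmol/L.

11.0 μmol/L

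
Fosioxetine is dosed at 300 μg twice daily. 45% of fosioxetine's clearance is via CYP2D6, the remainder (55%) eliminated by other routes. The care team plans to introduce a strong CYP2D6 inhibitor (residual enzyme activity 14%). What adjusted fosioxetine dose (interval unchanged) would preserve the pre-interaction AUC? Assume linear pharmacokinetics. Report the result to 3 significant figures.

CYP2D6: 0.45 × 0.14 = 0.063
Other: 0.55 (unchanged)
CL_new/CL_old = 0.063 + 0.55 = 0.613.
Css,avg = (dose rate)/CL, so holding Css fixed requires dose ∝ CL: 300 × 0.613 = 184 μg.

184 μg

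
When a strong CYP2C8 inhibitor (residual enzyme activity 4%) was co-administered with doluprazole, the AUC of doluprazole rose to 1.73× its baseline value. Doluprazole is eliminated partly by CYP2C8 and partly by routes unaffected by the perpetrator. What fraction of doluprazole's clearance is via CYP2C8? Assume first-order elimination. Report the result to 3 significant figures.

0.440

Let x = fm,CYP2C8. Because AUC ∝ 1/CL, relative clearance fell to 1/1.73 = 0.578.
Only the CYP2C8 route changed, so 0.578 = x·0.04 + (1 − x), giving x = 0.440.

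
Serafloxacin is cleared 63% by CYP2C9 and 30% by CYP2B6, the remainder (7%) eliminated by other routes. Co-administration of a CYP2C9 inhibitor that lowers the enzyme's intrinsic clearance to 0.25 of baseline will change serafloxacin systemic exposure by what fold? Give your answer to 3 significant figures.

1.90

The CYP2C9 pathway (63% of clearance) drops to 0.25× activity: 0.63 × 0.25 = 0.1575.
CYP2B6 (30%) and the residual 7% are unaffected.
CL_new/CL_old = 0.1575 + 0.3 + 0.07 = 0.5275.
Systemic exposure is inversely proportional to clearance, so the fold-change is 1 / 0.5275 = 1.90.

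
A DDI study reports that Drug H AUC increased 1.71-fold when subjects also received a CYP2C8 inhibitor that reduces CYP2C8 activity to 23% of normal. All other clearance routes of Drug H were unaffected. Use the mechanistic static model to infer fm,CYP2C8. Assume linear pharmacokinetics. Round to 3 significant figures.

CL'/CL = 1 / 1.71 = 0.5848
0.23·fm + (1 − fm) = 0.5848
fm = (0.5848 − 1) / (0.23 − 1) = 0.539

0.539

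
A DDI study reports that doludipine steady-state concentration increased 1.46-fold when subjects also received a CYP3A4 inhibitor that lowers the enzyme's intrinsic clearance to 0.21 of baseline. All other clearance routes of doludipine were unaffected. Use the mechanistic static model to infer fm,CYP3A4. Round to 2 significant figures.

0.40

Write x for the fraction cleared via CYP3A4. The observed steady-state concentration change means clearance fell to 1/1.46 = 0.6849 of baseline.
Setting x·0.21 + (1 − x) = 0.6849 and solving: x = (0.6849 − 1)/(0.21 − 1) = 0.40.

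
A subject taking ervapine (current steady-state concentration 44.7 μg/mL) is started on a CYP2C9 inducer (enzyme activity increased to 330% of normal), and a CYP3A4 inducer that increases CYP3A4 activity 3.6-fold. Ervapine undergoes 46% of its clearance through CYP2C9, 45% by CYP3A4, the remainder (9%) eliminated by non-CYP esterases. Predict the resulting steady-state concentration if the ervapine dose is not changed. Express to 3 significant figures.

13.8 μg/mL

The CYP2C9 pathway (46% of clearance) increases to 3.3× activity: 0.46 × 3.3 = 1.518.
The CYP3A4 pathway (45% of clearance) is boosted to 3.6× activity: 0.45 × 3.6 = 1.62.
The remaining 9% of clearance is unaffected.
New clearance relative to baseline: 1.518 + 1.62 + 0.09 = 3.228.
Steady-state concentration ∝ 1/CL: new value = 44.7 / 3.228 = 13.8 μg/mL.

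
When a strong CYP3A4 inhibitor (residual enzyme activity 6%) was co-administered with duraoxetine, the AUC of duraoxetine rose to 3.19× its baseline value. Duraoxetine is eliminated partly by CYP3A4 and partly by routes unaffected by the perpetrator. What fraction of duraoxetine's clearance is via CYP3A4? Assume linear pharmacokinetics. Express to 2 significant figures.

Write x for the fraction cleared via CYP3A4. The observed AUC change means clearance fell to 1/3.19 = 0.3135 of baseline.
Setting x·0.06 + (1 − x) = 0.3135 and solving: x = (0.3135 − 1)/(0.06 − 1) = 0.73.

0.73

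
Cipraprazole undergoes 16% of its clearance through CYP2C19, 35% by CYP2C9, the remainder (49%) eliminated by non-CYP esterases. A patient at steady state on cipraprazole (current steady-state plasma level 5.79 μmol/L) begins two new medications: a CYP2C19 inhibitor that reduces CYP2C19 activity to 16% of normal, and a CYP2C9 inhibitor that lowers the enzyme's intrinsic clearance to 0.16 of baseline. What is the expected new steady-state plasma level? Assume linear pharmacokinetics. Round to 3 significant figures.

The CYP2C19 pathway (16% of clearance) is reduced to 0.16× activity: 0.16 × 0.16 = 0.0256.
The CYP2C9 pathway (35% of clearance) is reduced to 0.16× activity: 0.35 × 0.16 = 0.056.
The remaining 49% of clearance is unaffected.
Relative clearance = 0.0256 + 0.056 + 0.49 = 0.5716.
Steady-state plasma level ∝ 1/CL: new value = 5.79 / 0.5716 = 10.1 μmol/L.

10.1 μmol/L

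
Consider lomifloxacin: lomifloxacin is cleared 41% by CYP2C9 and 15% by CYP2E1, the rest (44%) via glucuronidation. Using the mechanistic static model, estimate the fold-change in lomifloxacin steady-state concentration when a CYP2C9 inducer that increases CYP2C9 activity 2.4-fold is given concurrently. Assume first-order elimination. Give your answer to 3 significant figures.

CYP2C9: 0.41 × 2.4 = 0.984
CYP2E1: 0.15 (unchanged)
Other: 0.44 (unchanged)
Relative clearance = 0.984 + 0.15 + 0.44 = 1.574.
Since steady-state concentration ∝ 1/CL, the ratio is 1 / 1.574 = 0.635.

0.635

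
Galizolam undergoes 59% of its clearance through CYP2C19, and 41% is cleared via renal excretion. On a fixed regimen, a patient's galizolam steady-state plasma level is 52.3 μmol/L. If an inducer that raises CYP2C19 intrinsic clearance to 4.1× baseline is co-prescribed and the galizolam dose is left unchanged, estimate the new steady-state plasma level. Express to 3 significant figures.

The CYP2C19 pathway (59% of clearance) rises to 4.1× activity: 0.59 × 4.1 = 2.419.
The remaining 41% of clearance is unaffected.
CL_new/CL_old = 2.419 + 0.41 = 2.829.
New steady-state plasma level = baseline ÷ relative clearance = 52.3 / 2.829 = 18.5 μmol/L.

18.5 μmol/L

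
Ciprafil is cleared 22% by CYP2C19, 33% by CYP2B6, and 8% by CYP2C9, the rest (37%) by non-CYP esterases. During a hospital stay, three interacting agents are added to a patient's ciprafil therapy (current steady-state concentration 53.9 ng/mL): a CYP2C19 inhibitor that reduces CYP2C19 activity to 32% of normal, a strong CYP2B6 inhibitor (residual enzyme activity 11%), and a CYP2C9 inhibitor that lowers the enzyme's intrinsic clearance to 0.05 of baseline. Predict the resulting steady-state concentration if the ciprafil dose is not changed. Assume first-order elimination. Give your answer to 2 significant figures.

1.1 × 10² ng/mL

CYP2C19: 0.22 × 0.32 = 0.0704
CYP2B6: 0.33 × 0.11 = 0.0363
CYP2C9: 0.08 × 0.05 = 0.004
Other: 0.37 (unchanged)
New clearance relative to baseline: 0.0704 + 0.0363 + 0.004 + 0.37 = 0.4807.
Steady-state concentration ∝ 1/CL: new value = 53.9 / 0.4807 = 1.1 × 10² ng/mL.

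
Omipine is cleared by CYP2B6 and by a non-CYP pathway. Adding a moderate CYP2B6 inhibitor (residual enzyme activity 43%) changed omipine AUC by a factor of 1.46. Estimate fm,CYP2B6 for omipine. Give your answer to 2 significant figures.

0.55

CL'/CL = 1 / 1.46 = 0.6849
0.43·fm + (1 − fm) = 0.6849
fm = (0.6849 − 1) / (0.43 − 1) = 0.55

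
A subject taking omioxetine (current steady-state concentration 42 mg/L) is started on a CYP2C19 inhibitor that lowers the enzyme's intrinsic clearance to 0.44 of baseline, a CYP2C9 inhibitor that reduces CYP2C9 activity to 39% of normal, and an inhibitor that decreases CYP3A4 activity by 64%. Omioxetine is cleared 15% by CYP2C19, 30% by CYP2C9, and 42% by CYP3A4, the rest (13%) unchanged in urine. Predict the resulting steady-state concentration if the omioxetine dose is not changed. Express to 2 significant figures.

The CYP2C19 pathway (15% of clearance) is reduced to 0.44× activity: 0.15 × 0.44 = 0.066.
The CYP2C9 pathway (30% of clearance) drops to 0.39× activity: 0.3 × 0.39 = 0.117.
The CYP3A4 pathway (42% of clearance) is reduced to 0.36× activity: 0.42 × 0.36 = 0.1512.
The remaining 13% of clearance is unaffected.
CL_new/CL_old = 0.066 + 0.117 + 0.1512 + 0.13 = 0.4642.
Steady-state concentration ∝ 1/CL: new value = 42 / 0.4642 = 90 mg/L.

90 mg/L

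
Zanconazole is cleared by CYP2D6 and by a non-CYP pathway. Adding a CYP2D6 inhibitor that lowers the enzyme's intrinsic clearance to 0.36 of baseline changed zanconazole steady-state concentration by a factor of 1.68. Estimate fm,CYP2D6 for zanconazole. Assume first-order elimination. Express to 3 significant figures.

CL'/CL = 1 / 1.68 = 0.5952
0.36·fm + (1 − fm) = 0.5952
fm = (0.5952 − 1) / (0.36 − 1) = 0.632

0.632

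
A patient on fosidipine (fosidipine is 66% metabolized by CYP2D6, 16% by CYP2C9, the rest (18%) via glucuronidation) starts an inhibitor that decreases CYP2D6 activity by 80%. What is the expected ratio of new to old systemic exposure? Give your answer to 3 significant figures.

2.12

The CYP2D6 pathway (66% of clearance) drops to 0.2× activity: 0.66 × 0.2 = 0.132.
CYP2C9 (16%) and the residual 18% are unaffected.
New clearance relative to baseline: 0.132 + 0.16 + 0.18 = 0.472.
Since systemic exposure ∝ 1/CL, the ratio is 1 / 0.472 = 2.12.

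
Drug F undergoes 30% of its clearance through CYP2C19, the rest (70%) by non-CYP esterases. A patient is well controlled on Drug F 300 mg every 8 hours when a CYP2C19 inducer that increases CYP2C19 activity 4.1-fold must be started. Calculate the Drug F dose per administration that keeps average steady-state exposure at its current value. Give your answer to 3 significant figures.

579 mg

CYP2C19: 0.3 × 4.1 = 1.23
Other: 0.7 (unchanged)
New clearance relative to baseline: 1.23 + 0.7 = 1.93.
Exposure is unchanged when dose changes in proportion to clearance. New dose = 300 mg × 1.93 = 579 mg.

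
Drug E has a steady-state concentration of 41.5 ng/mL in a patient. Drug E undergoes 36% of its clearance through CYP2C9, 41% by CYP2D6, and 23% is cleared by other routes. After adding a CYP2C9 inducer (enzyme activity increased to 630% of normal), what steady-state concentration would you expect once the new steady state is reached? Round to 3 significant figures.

14.3 ng/mL

CYP2C9: 0.36 × 6.3 = 2.268
CYP2D6: 0.41 (unchanged)
Other: 0.23 (unchanged)
New clearance relative to baseline: 2.268 + 0.41 + 0.23 = 2.908.
New steady-state concentration = baseline ÷ relative clearance = 41.5 / 2.908 = 14.3 ng/mL.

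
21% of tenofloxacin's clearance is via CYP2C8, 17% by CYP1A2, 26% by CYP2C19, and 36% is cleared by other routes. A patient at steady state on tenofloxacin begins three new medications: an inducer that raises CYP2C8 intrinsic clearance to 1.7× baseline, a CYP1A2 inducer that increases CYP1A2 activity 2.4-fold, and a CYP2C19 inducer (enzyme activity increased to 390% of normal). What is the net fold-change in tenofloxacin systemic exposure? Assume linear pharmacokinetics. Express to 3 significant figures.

The CYP2C8 pathway (21% of clearance) rises to 1.7× activity: 0.21 × 1.7 = 0.357.
The CYP1A2 pathway (17% of clearance) rises to 2.4× activity: 0.17 × 2.4 = 0.408.
The CYP2C19 pathway (26% of clearance) rises to 3.9× activity: 0.26 × 3.9 = 1.014.
Non-CYP routes (36%) are unchanged.
New clearance relative to baseline: 0.357 + 0.408 + 1.014 + 0.36 = 2.139.
Because systemic exposure varies inversely with clearance, the combined effect is 1 / 2.139 = 0.468.

0.468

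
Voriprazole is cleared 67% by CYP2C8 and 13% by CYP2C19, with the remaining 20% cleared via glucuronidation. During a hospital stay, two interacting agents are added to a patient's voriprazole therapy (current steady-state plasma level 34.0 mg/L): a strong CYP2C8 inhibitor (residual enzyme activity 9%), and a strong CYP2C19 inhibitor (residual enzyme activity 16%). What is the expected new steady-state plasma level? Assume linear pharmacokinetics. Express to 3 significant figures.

The CYP2C8 pathway (67% of clearance) falls to 0.09× activity: 0.67 × 0.09 = 0.0603.
The CYP2C19 pathway (13% of clearance) drops to 0.16× activity: 0.13 × 0.16 = 0.0208.
The remaining 20% of clearance is unaffected.
New clearance relative to baseline: 0.0603 + 0.0208 + 0.2 = 0.2811.
Steady-state plasma level ∝ 1/CL: new value = 34.0 / 0.2811 = 121 mg/L.

121 mg/L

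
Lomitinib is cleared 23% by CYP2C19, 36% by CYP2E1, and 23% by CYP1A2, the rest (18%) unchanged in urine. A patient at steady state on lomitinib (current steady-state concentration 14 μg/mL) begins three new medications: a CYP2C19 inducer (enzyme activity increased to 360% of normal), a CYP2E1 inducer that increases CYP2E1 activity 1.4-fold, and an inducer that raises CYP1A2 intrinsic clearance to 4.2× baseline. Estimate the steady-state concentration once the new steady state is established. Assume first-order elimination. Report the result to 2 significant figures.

The CYP2C19 pathway (23% of clearance) increases to 3.6× activity: 0.23 × 3.6 = 0.828.
The CYP2E1 pathway (36% of clearance) rises to 1.4× activity: 0.36 × 1.4 = 0.504.
The CYP1A2 pathway (23% of clearance) increases to 4.2× activity: 0.23 × 4.2 = 0.966.
The remaining 18% of clearance is unaffected.
New clearance relative to baseline: 0.828 + 0.504 + 0.966 + 0.18 = 2.478.
Dividing the baseline by the relative clearance: 14 / 2.478 = 5.6 μg/mL.

5.6 μg/mL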